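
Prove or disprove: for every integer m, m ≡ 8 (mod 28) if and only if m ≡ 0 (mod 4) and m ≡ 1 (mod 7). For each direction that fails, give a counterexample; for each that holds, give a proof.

Equivalent; both directions hold.

Forward direction. Suppose m ≡ 8 (mod 28); write m = 28j + 8. Since 4 ∣ 28, reducing mod 4 gives m ≡ 8 ≡ 0 (mod 4); since 7 ∣ 28, reducing mod 7 gives m ≡ 8 ≡ 1 (mod 7).

Converse. If m ≡ 0 (mod 4) and m ≡ 1 (mod 7), then by the Chinese remainder theorem m ≡ 8 (mod 28). This is exactly m ≡ 8 (mod 28).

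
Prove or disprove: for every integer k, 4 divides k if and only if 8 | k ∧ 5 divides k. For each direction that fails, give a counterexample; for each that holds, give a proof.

[⇒] This fails: take k = 4. Certainly 4 ∣ 4, but 8 ∤ 4.

[⇐] Suppose 8 ∣ k and 5 ∣ k. Any common multiple of 8 and 5 is a multiple of their lcm; here gcd(8, 5) = 1, so lcm(8, 5) = 8·5 = 40, so 40 ∣ k. Since 4 ∣ 40, it follows that 4 ∣ k.

Not equivalent: only (⇐) holds.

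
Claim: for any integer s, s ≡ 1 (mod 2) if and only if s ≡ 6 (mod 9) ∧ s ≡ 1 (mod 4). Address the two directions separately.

Forward direction. This fails: s = 1 gives 1 ≡ 1 (mod 2) but 1 ≡ 1 (mod 9), so the conjunction on the right does not hold.

Converse. If s ≡ 6 (mod 9) and s ≡ 1 (mod 4), then by the Chinese remainder theorem s ≡ 33 (mod 36). Since 33 ≡ 1 (mod 2) and 2 ∣ 36, we get s ≡ 1 (mod 2).

Only the converse holds.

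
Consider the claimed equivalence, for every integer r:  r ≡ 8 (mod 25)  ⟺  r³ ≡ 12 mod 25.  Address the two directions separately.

Both directions hold; the statement is true.

[⇒] Suppose r ≡ 8 (mod 25). Write r = 25j + 8. Then (25j + 8)³ = 15625j³ + 15000j² + 4800j + 512 = 25(625j³ + 600j² + 192j + 20) + 12, so r³ ≡ 12 (mod 25).

[⇐] Conversely, suppose r³ ≡ 12 (mod 25). The only residue r in {0, …, 24} with r³ ≡ 12 (mod 25) is r = 8, so r ≡ 8 (mod 25).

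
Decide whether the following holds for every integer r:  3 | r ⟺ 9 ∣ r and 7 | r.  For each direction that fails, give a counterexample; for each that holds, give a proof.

(⟹) This fails: take r = 3. Certainly 3 ∣ 3, but 9 ∤ 3.

(⟸) Suppose 9 ∣ r and 7 ∣ r. Any common multiple of 9 and 7 is a multiple of their lcm; here gcd(9, 7) = 1, so lcm(9, 7) = 9·7 = 63, so 63 ∣ r. Since 3 ∣ 63, it follows that 3 ∣ r.

Only the converse holds.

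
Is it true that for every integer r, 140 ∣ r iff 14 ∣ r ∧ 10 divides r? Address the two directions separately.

(←) This fails: take r = 70. Both 14 ∣ 70 and 10 ∣ 70, yet 70 is not a multiple of 140 (since 70 = 0·140 + 70), so 140 ∤ 70.

(→) If 140 ∣ r, write r = 140q. Since 140 = 10·14, r = 14·(10q), so 14 ∣ r; and since 140 = 14·10, r = 10·(14q), so 10 ∣ r.

Only the forward direction holds.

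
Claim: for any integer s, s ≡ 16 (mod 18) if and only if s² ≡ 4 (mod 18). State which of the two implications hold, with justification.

The forward direction holds; the converse fails.

Forward direction. Suppose s ≡ 16 (mod 18). Write s = 18j + 16. Then (18j + 16)² = 324j² + 576j + 256 = 18(18j² + 32j + 14) + 4, so s² ≡ 4 (mod 18).

Converse. This fails: take s = 2. Then 2² = 4 ≡ 4 (mod 18), yet 2 ≡ 2 (mod 18), not 16.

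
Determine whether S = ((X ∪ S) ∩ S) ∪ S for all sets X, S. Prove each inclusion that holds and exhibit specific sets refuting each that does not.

(⟹) Let x ∈ S. Then either x ∈ S and x ∉ X; or x ∈ X ∩ S. In each case x ∈ ((X ∪ S) ∩ S) ∪ S, so S ⊆ ((X ∪ S) ∩ S) ∪ S.

(⟸) Let x ∈ ((X ∪ S) ∩ S) ∪ S. Then either x ∈ S and x ∉ X; or x ∈ X ∩ S. In each case x ∈ S, so ((X ∪ S) ∩ S) ∪ S ⊆ S.

Both inclusions hold; the sets are equal.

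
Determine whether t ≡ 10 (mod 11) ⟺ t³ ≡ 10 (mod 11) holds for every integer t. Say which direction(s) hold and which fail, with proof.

(⇒) Suppose t ≡ 10 (mod 11). Write t = 11j + 10. Then (11j + 10)³ = 1331j³ + 3630j² + 3300j + 1000 = 11(121j³ + 330j² + 300j + 90) + 10, so t³ ≡ 10 (mod 11).

(⇐) Conversely, suppose t³ ≡ 10 (mod 11). The only residue r in {0, …, 10} with r³ ≡ 10 (mod 11) is r = 10, so t ≡ 10 (mod 11).

Equivalent; both directions hold.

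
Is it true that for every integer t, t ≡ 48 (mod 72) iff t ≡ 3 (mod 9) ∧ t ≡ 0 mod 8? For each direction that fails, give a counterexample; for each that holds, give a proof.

[⇒] Suppose t ≡ 48 (mod 72); write t = 72j + 48. Since 9 ∣ 72, reducing mod 9 gives t ≡ 48 ≡ 3 (mod 9); since 8 ∣ 72, reducing mod 8 gives t ≡ 48 ≡ 0 (mod 8).

[⇐] Conversely, if t ≡ 3 (mod 9) and t ≡ 0 (mod 8), then by the Chinese remainder theorem t ≡ 48 (mod 72). This is exactly t ≡ 48 (mod 72).

Both directions hold.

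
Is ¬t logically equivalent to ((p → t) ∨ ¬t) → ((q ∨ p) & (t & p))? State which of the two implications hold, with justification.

Neither implication holds.

(⇒) This fails. Under t = F, q = F, p = F, the left side is true but the right side is false.

(⇐) This fails. Under t = T, q = F, p = T, the left side is false but the right side is true.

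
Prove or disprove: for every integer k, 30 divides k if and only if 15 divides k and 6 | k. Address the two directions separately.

Both directions hold; the statement is true.

Converse. Suppose 15 ∣ k and 6 ∣ k. Any common multiple of 15 and 6 is a multiple of their lcm; here lcm(15, 6) = 15·6/gcd(15, 6) = 90/3 = 30, so 30 ∣ k.

Forward direction. If 30 ∣ k, write k = 30q. Since 30 = 2·15, k = 15·(2q), so 15 ∣ k; and since 30 = 5·6, k = 6·(5q), so 6 ∣ k.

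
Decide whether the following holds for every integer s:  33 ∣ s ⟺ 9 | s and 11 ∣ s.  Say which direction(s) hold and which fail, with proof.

Only the converse holds.

(→) This fails: take s = 33. Certainly 33 ∣ 33, but 9 ∤ 33.

(←) Suppose 9 ∣ s and 11 ∣ s. Any common multiple of 9 and 11 is a multiple of their lcm; here gcd(9, 11) = 1, so lcm(9, 11) = 9·11 = 99, so 99 ∣ s. Since 33 ∣ 99, it follows that 33 ∣ s.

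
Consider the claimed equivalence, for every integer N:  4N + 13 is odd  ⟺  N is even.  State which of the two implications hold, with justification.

Not equivalent: only (⇐) holds.

(⇐) Suppose N is even. Since 4 is even, 4N is even for every N, so 4N + 13 has the same parity as 13, which is odd. Hence 4N + 13 is odd.

(⇒) This fails: take N = 7. Then 4N + 13 = 41, which is odd, yet N = 7 is odd, not even.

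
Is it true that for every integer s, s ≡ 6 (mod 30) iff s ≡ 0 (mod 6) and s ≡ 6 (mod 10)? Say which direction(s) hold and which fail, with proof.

Both directions hold; the statement is true.

(←) If s ≡ 0 (mod 6) and s ≡ 6 (mod 10), then by the Chinese remainder theorem s ≡ 6 (mod 30). This is exactly s ≡ 6 (mod 30).

(→) Suppose s ≡ 6 (mod 30); write s = 30j + 6. Since 6 ∣ 30, reducing mod 6 gives s ≡ 6 ≡ 0 (mod 6); since 10 ∣ 30, reducing mod 10 gives s ≡ 6 (mod 10).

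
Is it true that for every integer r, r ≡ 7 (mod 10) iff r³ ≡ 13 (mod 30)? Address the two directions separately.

(⟸) The residues r modulo 30 with r³ ≡ 13 (mod 30) are exactly {7}, and each is ≡ 7 (mod 10).

(⟹) This fails: take r = 17. Then 17 ≡ 7 (mod 10), but 17³ = 4913 ≡ 23 (mod 30), not 13.

Not equivalent: only (⇐) holds.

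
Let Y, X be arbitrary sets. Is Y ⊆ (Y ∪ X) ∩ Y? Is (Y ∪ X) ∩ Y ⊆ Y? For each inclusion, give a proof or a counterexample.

Both inclusions hold; the sets are equal.

(⊇) Let x ∈ (Y ∪ X) ∩ Y. Then either x ∈ Y and x ∉ X; or x ∈ Y ∩ X. In each case x ∈ Y, so (Y ∪ X) ∩ Y ⊆ Y.

(⊆) Let x ∈ Y. Then either x ∈ Y and x ∉ X; or x ∈ Y ∩ X. In each case x ∈ (Y ∪ X) ∩ Y, so Y ⊆ (Y ∪ X) ∩ Y.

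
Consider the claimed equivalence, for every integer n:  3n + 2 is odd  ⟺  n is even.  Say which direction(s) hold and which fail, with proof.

Neither implication holds.

(→) This fails: n = 1 gives 3n + 2 = 5, which is odd, but 1 is odd, not even.

(←) This also fails: n = 6 is even, but 3n + 2 = 20 is even, not odd.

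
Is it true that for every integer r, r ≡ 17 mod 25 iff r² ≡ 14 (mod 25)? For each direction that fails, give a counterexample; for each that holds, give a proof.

[⇒] Suppose r ≡ 17 mod 25. Write r = 25j + 17. Then (25j + 17)² = 625j² + 850j + 289 = 25(25j² + 34j + 11) + 14, so r² ≡ 14 (mod 25).

[⇐] This fails: take r = 8. Then 8² = 64 ≡ 14 (mod 25), yet 8 ≡ 8 (mod 25), not 17.

Only the forward direction holds.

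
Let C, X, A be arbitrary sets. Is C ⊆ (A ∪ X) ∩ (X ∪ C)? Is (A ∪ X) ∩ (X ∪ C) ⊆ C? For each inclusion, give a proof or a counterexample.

(⊆) fails and (⊇) fails.

(⊆) This inclusion fails. Take C = {1}, X = ∅, A = ∅; then 1 ∈ C but 1 ∉ (A ∪ X) ∩ (X ∪ C).

(⊇) This inclusion fails. Take C = ∅, X = {1}, A = ∅; then 1 ∈ (A ∪ X) ∩ (X ∪ C) but 1 ∉ C.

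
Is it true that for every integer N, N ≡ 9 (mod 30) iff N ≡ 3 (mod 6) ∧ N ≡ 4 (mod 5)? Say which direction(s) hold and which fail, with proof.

Both implications hold.

(⟹) Suppose N ≡ 9 (mod 30); write N = 30j + 9. Since 6 ∣ 30, reducing mod 6 gives N ≡ 9 ≡ 3 (mod 6); since 5 ∣ 30, reducing mod 5 gives N ≡ 9 ≡ 4 (mod 5).

(⟸) Conversely, if N ≡ 3 (mod 6) and N ≡ 4 (mod 5), then by the Chinese remainder theorem N ≡ 9 (mod 30). This is exactly N ≡ 9 (mod 30).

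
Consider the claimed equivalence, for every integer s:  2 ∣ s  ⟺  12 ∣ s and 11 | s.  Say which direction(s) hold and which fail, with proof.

Not equivalent: only (⇐) holds.

[⇒] This fails: take s = 2. Certainly 2 ∣ 2, but 12 ∤ 2.

[⇐] Suppose 12 ∣ s and 11 ∣ s. Any common multiple of 12 and 11 is a multiple of their lcm; here gcd(12, 11) = 1, so lcm(12, 11) = 12·11 = 132, so 132 ∣ s. Since 2 ∣ 132, it follows that 2 ∣ s.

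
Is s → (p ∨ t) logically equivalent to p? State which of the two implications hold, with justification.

(⇒) This fails. Under p = F, t = F, s = F, the left side is true but the right side is false.

(⇐) Assume the antecedent. If p is true, s → (p ∨ t) reduces to true regardless of the other variables. If p is false, the antecedent cannot hold. Either way s → (p ∨ t) holds.

(⇒) fails; (⇐) holds.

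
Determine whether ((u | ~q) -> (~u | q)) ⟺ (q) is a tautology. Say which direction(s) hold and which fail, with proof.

(⇐) Assume the antecedent. If q is true, (u | ~q) -> (~u | q) reduces to true regardless of the other variables. If q is false, the antecedent cannot hold. Either way (u | ~q) -> (~u | q) holds.

(⇒) This fails. Under q = F, u = F, the left side is true but the right side is false.

Only the converse holds.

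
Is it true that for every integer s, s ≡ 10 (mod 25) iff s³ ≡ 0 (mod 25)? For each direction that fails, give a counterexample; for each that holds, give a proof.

(→) Suppose s ≡ 10 (mod 25). Write s = 25j + 10. Then (25j + 10)³ = 15625j³ + 18750j² + 7500j + 1000 = 25(625j³ + 750j² + 300j + 40) + 0, so s³ ≡ 0 (mod 25).

(←) This fails: take s = 0. Then 0³ = 0 ≡ 0 (mod 25), yet 0 ≡ 0 (mod 25), not 10.

Only the forward implication holds.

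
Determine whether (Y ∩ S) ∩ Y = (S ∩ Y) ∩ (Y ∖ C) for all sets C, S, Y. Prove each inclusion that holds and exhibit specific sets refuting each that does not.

Only the reverse inclusion holds.

(⊇) Let x ∈ (S ∩ Y) ∩ (Y ∖ C). Then x ∈ S ∩ Y and x ∉ C, from which x ∈ (Y ∩ S) ∩ Y.

(⊆) This inclusion fails. Take C = {1}, S = {1}, Y = {1}; then 1 ∈ (Y ∩ S) ∩ Y but 1 ∉ (S ∩ Y) ∩ (Y ∖ C).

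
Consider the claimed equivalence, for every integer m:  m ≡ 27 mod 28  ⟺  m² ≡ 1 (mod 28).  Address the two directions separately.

The forward direction holds; the converse fails.

Forward direction. Suppose m ≡ 27 mod 28. Write m = 28j + 27. Then (28j + 27)² = 784j² + 1512j + 729 = 28(28j² + 54j + 26) + 1, so m² ≡ 1 (mod 28).

Converse. This fails: take m = 1. Then 1² = 1 ≡ 1 (mod 28), yet 1 ≡ 1 (mod 28), not 27.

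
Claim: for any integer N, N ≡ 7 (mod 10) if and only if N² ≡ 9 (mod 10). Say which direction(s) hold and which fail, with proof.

Only the forward implication holds.

(→) Suppose N ≡ 7 (mod 10). Write N = 10j + 7. Then (10j + 7)² = 100j² + 140j + 49 = 10(10j² + 14j + 4) + 9, so N² ≡ 9 (mod 10).

(←) This fails: take N = 3. Then 3² = 9 ≡ 9 (mod 10), yet 3 ≡ 3 (mod 10), not 7.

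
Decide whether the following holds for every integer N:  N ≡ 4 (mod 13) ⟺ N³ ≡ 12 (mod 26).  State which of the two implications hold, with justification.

Neither direction holds.

[⇒] This fails: take N = 17. Then 17 ≡ 4 (mod 13), but 17³ = 4913 ≡ 25 (mod 26), not 12.

[⇐] This fails: take N = 10. Then 10³ = 1000 ≡ 12 (mod 26), yet 10 ≡ 10 (mod 13), not 4.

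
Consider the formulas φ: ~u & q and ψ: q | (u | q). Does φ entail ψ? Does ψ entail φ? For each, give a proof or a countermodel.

The forward direction holds; the converse fails.

(⟸) This fails. Under u = T, q = F, the left side is false but the right side is true.

(⟹) Assume the antecedent. If u is true, the antecedent cannot hold. If u is false, the antecedent forces (u = F, q = T), and q | (u | q) holds there. Either way q | (u | q) holds.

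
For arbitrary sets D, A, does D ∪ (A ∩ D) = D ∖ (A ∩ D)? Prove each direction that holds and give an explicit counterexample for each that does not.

(⟹) This inclusion fails. Take D = {1}, A = {1}; then 1 ∈ D ∪ (A ∩ D) but 1 ∉ D ∖ (A ∩ D).

(⟸) Let x ∈ D ∖ (A ∩ D). Then x ∈ D and x ∉ A, from which x ∈ D ∪ (A ∩ D).

(⊆) fails; (⊇) holds.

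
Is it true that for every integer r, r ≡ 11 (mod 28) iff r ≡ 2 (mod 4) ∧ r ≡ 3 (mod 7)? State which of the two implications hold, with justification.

Both directions fail.

(⇒) This fails: r = 11 gives 11 ≡ 11 (mod 28) but 11 ≡ 3 (mod 4), so the conjunction on the right does not hold.

(⇐) This fails: r = 10 satisfies both congruences on the right (10 ≡ 2 mod 4 and 10 ≡ 3 mod 7) yet 10 ≡ 10 (mod 28), not 11.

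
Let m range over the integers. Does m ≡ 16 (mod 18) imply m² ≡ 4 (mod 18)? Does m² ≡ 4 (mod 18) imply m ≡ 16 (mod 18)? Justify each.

[⇒] Suppose m ≡ 16 (mod 18). Write m = 18j + 16. Then (18j + 16)² = 324j² + 576j + 256 = 18(18j² + 32j + 14) + 4, so m² ≡ 4 (mod 18).

[⇐] This fails: take m = 2. Then 2² = 4 ≡ 4 (mod 18), yet 2 ≡ 2 (mod 18), not 16.

(⇒) holds; (⇐) fails.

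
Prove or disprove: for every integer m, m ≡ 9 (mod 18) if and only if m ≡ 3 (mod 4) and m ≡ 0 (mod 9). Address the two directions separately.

Only the reverse direction holds.

(⟹) This fails: m = 9 gives 9 ≡ 9 (mod 18) but 9 ≡ 1 (mod 4), so the conjunction on the right does not hold.

(⟸) Conversely, if m ≡ 3 (mod 4) and m ≡ 0 (mod 9), then by the Chinese remainder theorem m ≡ 27 (mod 36). Since 27 ≡ 9 (mod 18) and 18 ∣ 36, we get m ≡ 9 (mod 18).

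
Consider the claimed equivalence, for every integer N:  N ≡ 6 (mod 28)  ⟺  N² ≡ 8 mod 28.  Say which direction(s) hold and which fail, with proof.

Converse. This fails: take N = 8. Then 8² = 64 ≡ 8 (mod 28), yet 8 ≡ 8 (mod 28), not 6.

Forward direction. Suppose N ≡ 6 (mod 28). Write N = 28j + 6. Then (28j + 6)² = 784j² + 336j + 36 = 28(28j² + 12j + 1) + 8, so N² ≡ 8 (mod 28).

Not equivalent: only (⇒) holds.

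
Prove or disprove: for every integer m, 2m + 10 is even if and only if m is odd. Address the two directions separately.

(⇐) Suppose m is odd. Since 2 is even, 2m is even for every m, so 2m + 10 has the same parity as 10, which is even. Hence 2m + 10 is even.

(⇒) This fails: take m = 6. Then 2m + 10 = 22, which is even, yet m = 6 is even, not odd.

Not equivalent: only (⇐) holds.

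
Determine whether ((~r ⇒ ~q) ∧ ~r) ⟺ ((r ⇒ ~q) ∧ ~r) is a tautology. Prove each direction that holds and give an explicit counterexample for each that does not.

Only the forward direction holds.

(⟹) Assume the antecedent. If r is true, the antecedent cannot hold. If r is false, (r ⇒ ~q) ∧ ~r reduces to true regardless of the other variables. Either way (r ⇒ ~q) ∧ ~r holds.

(⟸) This fails. Under r = F, q = T, the left side is false but the right side is true.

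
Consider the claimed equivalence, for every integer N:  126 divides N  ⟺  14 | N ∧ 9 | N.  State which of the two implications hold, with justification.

Both directions hold.

Converse. Suppose 14 ∣ N and 9 ∣ N. Any common multiple of 14 and 9 is a multiple of their lcm; here gcd(14, 9) = 1, so lcm(14, 9) = 14·9 = 126, so 126 ∣ N.

Forward direction. If 126 ∣ N, write N = 126q. Since 126 = 9·14, N = 14·(9q), so 14 ∣ N; and since 126 = 14·9, N = 9·(14q), so 9 ∣ N.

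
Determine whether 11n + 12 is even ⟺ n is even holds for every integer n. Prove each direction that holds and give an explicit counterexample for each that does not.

Both directions hold; the statement is true.

Converse. Suppose n is even; write n = 2j. Then 11n + 12 = 11·(2j) + 12 = 2·11j + 12, which is even.

Forward direction. Suppose 11n + 12 is even. Since 11 is odd, 11n and n have the same parity, so 11n + 12 ≡ n + 12 (mod 2). As 12 is even, 11n + 12 is even exactly when n is even. Thus n is even.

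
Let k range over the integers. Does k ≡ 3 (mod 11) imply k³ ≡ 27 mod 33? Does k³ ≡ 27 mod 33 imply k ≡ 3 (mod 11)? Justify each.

The forward direction fails; the converse holds.

Forward direction. This fails: take k = 14. Then 14 ≡ 3 (mod 11), but 14³ = 2744 ≡ 5 (mod 33), not 27.

Converse. The residues r modulo 33 with r³ ≡ 27 (mod 33) are exactly {3}, and each is ≡ 3 (mod 11).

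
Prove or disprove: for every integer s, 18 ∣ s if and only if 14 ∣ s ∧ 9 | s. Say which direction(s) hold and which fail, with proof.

[⇒] This fails: take s = 18. Certainly 18 ∣ 18, but 14 ∤ 18.

[⇐] Suppose 14 ∣ s and 9 ∣ s. Any common multiple of 14 and 9 is a multiple of their lcm; here gcd(14, 9) = 1, so lcm(14, 9) = 14·9 = 126, so 126 ∣ s. Since 18 ∣ 126, it follows that 18 ∣ s.

The forward direction fails; the converse holds.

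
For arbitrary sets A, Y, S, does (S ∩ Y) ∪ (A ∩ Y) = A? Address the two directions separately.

(⊆) This inclusion fails. Take A = ∅, Y = {1}, S = {1}; then 1 ∈ (S ∩ Y) ∪ (A ∩ Y) but 1 ∉ A.

(⊇) This inclusion fails. Take A = {1}, Y = ∅, S = ∅; then 1 ∈ A but 1 ∉ (S ∩ Y) ∪ (A ∩ Y).

(⊆) fails and (⊇) fails.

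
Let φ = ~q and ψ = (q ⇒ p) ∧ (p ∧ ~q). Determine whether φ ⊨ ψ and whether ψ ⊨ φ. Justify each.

Only the converse holds.

(⇒) This fails. Under p = F, q = F, the left side is true but the right side is false.

(⇐) Assume the antecedent. If p is true, the antecedent forces (p = T, q = F), and ~q holds there. If p is false, the antecedent cannot hold. Either way ~q holds.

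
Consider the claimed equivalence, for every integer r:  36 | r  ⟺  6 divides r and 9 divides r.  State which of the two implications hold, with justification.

Only the forward implication holds.

(⟹) If 36 ∣ r, write r = 36q. Since 36 = 6·6, r = 6·(6q), so 6 ∣ r; and since 36 = 4·9, r = 9·(4q), so 9 ∣ r.

(⟸) This fails: take r = 18. Both 6 ∣ 18 and 9 ∣ 18, yet 18 is not a multiple of 36 (since 18 = 0·36 + 18), so 36 ∤ 18.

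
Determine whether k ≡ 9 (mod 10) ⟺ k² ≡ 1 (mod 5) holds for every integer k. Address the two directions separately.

Not equivalent: only (⇒) holds.

[⇒] Suppose k ≡ 9 (mod 10). Then k² ≡ 9² = 81 (mod 10), and since 5 ∣ 10, also k² ≡ 1 (mod 5).

[⇐] This fails: take k = 1. Then 1² = 1 ≡ 1 (mod 5), yet 1 ≡ 1 (mod 10), not 9.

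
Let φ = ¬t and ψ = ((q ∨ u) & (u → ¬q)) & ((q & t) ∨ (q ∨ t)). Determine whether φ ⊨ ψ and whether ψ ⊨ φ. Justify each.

Neither direction holds.

(→) This fails. Under t = F, q = F, u = F, the left side is true but the right side is false.

(←) This fails. Under t = T, q = T, u = F, the left side is false but the right side is true.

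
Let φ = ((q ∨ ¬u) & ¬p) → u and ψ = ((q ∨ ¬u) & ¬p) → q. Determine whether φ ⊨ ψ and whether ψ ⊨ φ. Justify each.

Only the forward implication holds.

Converse. This fails. Under q = T, u = F, p = F, the left side is false but the right side is true.

Forward direction. Assume the antecedent. If u is true, ((q ∨ ¬u) & ¬p) → q reduces to true regardless of the other variables. If u is false, the antecedent forces (q = F, u = F, p = T) or (q = T, u = F, p = T), and ((q ∨ ¬u) & ¬p) → q holds there. Either way ((q ∨ ¬u) & ¬p) → q holds.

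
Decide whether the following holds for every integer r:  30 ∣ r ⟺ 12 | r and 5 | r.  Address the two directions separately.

Forward direction. This fails: take r = 30. Certainly 30 ∣ 30, but 12 ∤ 30.

Converse. Suppose 12 ∣ r and 5 ∣ r. Any common multiple of 12 and 5 is a multiple of their lcm; here gcd(12, 5) = 1, so lcm(12, 5) = 12·5 = 60, so 60 ∣ r. Since 30 ∣ 60, it follows that 30 ∣ r.

The forward direction fails; the converse holds.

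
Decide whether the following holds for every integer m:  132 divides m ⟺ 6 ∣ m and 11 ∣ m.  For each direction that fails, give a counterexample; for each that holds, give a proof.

(→) If 132 ∣ m, write m = 132q. Since 132 = 22·6, m = 6·(22q), so 6 ∣ m; and since 132 = 12·11, m = 11·(12q), so 11 ∣ m.

(←) This fails: take m = 66. Both 6 ∣ 66 and 11 ∣ 66, yet 66 is not a multiple of 132 (since 66 = 0·132 + 66), so 132 ∤ 66.

Only the forward direction holds.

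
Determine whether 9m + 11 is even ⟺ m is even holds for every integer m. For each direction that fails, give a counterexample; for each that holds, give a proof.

Neither direction holds.

(⟹) This fails: m = 7 gives 9m + 11 = 74, which is even, but 7 is odd, not even.

(⟸) This also fails: m = 4 is even, but 9m + 11 = 47 is odd, not even.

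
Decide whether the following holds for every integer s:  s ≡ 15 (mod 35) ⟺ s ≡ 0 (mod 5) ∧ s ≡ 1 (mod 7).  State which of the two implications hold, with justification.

Forward direction. Suppose s ≡ 15 (mod 35); write s = 35j + 15. Since 5 ∣ 35, reducing mod 5 gives s ≡ 15 ≡ 0 (mod 5); since 7 ∣ 35, reducing mod 7 gives s ≡ 15 ≡ 1 (mod 7).

Converse. If s ≡ 0 (mod 5) and s ≡ 1 (mod 7), then by the Chinese remainder theorem s ≡ 15 (mod 35). This is exactly s ≡ 15 (mod 35).

Both directions hold; the statement is true.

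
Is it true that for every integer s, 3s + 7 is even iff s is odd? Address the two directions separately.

Both directions hold; the statement is true.

[⇐] Suppose s is odd; write s = 2j + 1. Then 3s + 7 = 3·(2j + 1) + 7 = 2·3j + 10, which is even.

[⇒] Suppose 3s + 7 is even. Since 3 is odd, 3s and s have the same parity, so 3s + 7 ≡ s + 7 (mod 2). As 7 is odd, 3s + 7 is even exactly when s is odd. Thus s is odd.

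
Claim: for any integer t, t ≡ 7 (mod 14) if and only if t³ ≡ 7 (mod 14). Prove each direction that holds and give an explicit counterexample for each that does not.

(⇐) Suppose t³ ≡ 7 (mod 14). The only residue r in {0, …, 13} with r³ ≡ 7 (mod 14) is r = 7, so t ≡ 7 (mod 14).

(⇒) Suppose t ≡ 7 (mod 14). Write t = 14j + 7. Then (14j + 7)³ = 2744j³ + 4116j² + 2058j + 343 = 14(196j³ + 294j² + 147j + 24) + 7, so t³ ≡ 7 (mod 14).

Both implications hold.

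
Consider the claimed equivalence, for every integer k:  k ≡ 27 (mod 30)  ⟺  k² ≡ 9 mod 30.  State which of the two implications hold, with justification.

The forward direction holds; the converse fails.

(→) Suppose k ≡ 27 (mod 30). Write k = 30j + 27. Then (30j + 27)² = 900j² + 1620j + 729 = 30(30j² + 54j + 24) + 9, so k² ≡ 9 (mod 30).

(←) This fails: take k = 3. Then 3² = 9 ≡ 9 (mod 30), yet 3 ≡ 3 (mod 30), not 27.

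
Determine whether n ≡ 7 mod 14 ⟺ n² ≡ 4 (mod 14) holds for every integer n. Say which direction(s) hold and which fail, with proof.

Both directions fail.

Forward direction. This fails: take n = 7. Then 7 ≡ 7 (mod 14), but 7² = 49 ≡ 7 (mod 14), not 4.

Converse. This fails: take n = 2. Then 2² = 4 ≡ 4 (mod 14), yet 2 ≡ 2 (mod 14), not 7.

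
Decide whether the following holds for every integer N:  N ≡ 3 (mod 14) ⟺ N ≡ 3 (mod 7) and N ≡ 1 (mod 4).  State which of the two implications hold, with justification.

(→) This fails: N = 3 gives 3 ≡ 3 (mod 14) but 3 ≡ 3 (mod 4), so the conjunction on the right does not hold.

(←) Conversely, if N ≡ 3 (mod 7) and N ≡ 1 (mod 4), then by the Chinese remainder theorem N ≡ 17 (mod 28). Since 17 ≡ 3 (mod 14) and 14 ∣ 28, we get N ≡ 3 (mod 14).

Only the converse holds.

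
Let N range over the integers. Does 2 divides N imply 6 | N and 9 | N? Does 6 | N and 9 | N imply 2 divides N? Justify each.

The forward direction fails; the converse holds.

(→) This fails: take N = 2. Certainly 2 ∣ 2, but 6 ∤ 2.

(←) Suppose 6 ∣ N and 9 ∣ N. Any common multiple of 6 and 9 is a multiple of their lcm; here lcm(6, 9) = 6·9/gcd(6, 9) = 54/3 = 18, so 18 ∣ N. Since 2 ∣ 18, it follows that 2 ∣ N.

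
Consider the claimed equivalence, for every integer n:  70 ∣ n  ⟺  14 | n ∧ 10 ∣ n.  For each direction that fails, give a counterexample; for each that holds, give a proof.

[⇐] Suppose 14 ∣ n and 10 ∣ n. Any common multiple of 14 and 10 is a multiple of their lcm; here lcm(14, 10) = 14·10/gcd(14, 10) = 140/2 = 70, so 70 ∣ n.

[⇒] If 70 ∣ n, write n = 70q. Since 70 = 5·14, n = 14·(5q), so 14 ∣ n; and since 70 = 7·10, n = 10·(7q), so 10 ∣ n.

The biconditional holds.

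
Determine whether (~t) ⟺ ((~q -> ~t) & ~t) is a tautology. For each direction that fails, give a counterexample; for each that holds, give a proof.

Both directions hold.

(→) Assume the antecedent. If q is true, the antecedent forces (q = T, t = F), and (~q -> ~t) & ~t holds there. If q is false, the antecedent forces (q = F, t = F), and (~q -> ~t) & ~t holds there. Either way (~q -> ~t) & ~t holds.

(←) Assume the antecedent. If q is true, the antecedent forces (q = T, t = F), and ~t holds there. If q is false, the antecedent forces (q = F, t = F), and ~t holds there. Either way ~t holds.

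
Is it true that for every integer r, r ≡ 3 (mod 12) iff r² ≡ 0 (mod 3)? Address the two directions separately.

Not equivalent: only (⇒) holds.

(→) Suppose r ≡ 3 (mod 12). Then r² ≡ 3² = 9 (mod 12), and since 3 ∣ 12, also r² ≡ 0 (mod 3).

(←) This fails: take r = 0. Then 0² = 0 ≡ 0 (mod 3), yet 0 ≡ 0 (mod 12), not 3.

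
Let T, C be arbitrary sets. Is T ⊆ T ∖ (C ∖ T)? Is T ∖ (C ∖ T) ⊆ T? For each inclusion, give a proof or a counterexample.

(⊆) Let x ∈ T. Then either x ∈ T and x ∉ C; or x ∈ T ∩ C. In each case x ∈ T ∖ (C ∖ T), so T ⊆ T ∖ (C ∖ T).

(⊇) Let x ∈ T ∖ (C ∖ T). Then either x ∈ T and x ∉ C; or x ∈ T ∩ C. In each case x ∈ T, so T ∖ (C ∖ T) ⊆ T.

Both inclusions hold.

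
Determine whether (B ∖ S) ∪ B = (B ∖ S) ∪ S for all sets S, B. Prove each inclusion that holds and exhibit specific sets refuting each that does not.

(⊆) Let x ∈ (B ∖ S) ∪ B. Then either x ∈ B and x ∉ S; or x ∈ S ∩ B. In each case x ∈ (B ∖ S) ∪ S, so (B ∖ S) ∪ B ⊆ (B ∖ S) ∪ S.

(⊇) This inclusion fails. Take S = {1}, B = ∅; then 1 ∈ (B ∖ S) ∪ S but 1 ∉ (B ∖ S) ∪ B.

The sets are not equal: only the forward inclusion holds.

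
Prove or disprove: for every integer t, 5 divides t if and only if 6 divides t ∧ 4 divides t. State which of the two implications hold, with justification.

Both directions fail.

Forward direction. This fails: take t = 5. Certainly 5 ∣ 5, but 6 ∤ 5.

Converse. This fails: take t = 12. Both 6 ∣ 12 and 4 ∣ 12, yet 12 is not a multiple of 5 (since 12 = 2·5 + 2), so 5 ∤ 12.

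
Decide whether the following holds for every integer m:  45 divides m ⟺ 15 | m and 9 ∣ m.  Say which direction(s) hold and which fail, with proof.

(⟹) If 45 ∣ m, write m = 45q. Since 45 = 3·15, m = 15·(3q), so 15 ∣ m; and since 45 = 5·9, m = 9·(5q), so 9 ∣ m.

(⟸) Suppose 15 ∣ m and 9 ∣ m. Any common multiple of 15 and 9 is a multiple of their lcm; here lcm(15, 9) = 15·9/gcd(15, 9) = 135/3 = 45, so 45 ∣ m.

Equivalent; both directions hold.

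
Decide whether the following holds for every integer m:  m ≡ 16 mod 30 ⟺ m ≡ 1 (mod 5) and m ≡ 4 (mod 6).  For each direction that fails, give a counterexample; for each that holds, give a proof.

The biconditional holds.

(←) If m ≡ 1 (mod 5) and m ≡ 4 (mod 6), then by the Chinese remainder theorem m ≡ 16 (mod 30). This is exactly m ≡ 16 (mod 30).

(→) Suppose m ≡ 16 (mod 30); write m = 30j + 16. Since 5 ∣ 30, reducing mod 5 gives m ≡ 16 ≡ 1 (mod 5); since 6 ∣ 30, reducing mod 6 gives m ≡ 16 ≡ 4 (mod 6).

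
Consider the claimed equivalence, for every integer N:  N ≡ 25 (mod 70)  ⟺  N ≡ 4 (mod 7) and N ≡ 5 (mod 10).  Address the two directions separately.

[⇒] Suppose N ≡ 25 (mod 70); write N = 70j + 25. Since 7 ∣ 70, reducing mod 7 gives N ≡ 25 ≡ 4 (mod 7); since 10 ∣ 70, reducing mod 10 gives N ≡ 25 ≡ 5 (mod 10).

[⇐] Conversely, if N ≡ 4 (mod 7) and N ≡ 5 (mod 10), then by the Chinese remainder theorem N ≡ 25 (mod 70). This is exactly N ≡ 25 (mod 70).

Both directions hold; the statement is true.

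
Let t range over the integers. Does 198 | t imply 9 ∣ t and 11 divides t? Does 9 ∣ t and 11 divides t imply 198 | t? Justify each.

(⇒) If 198 ∣ t, write t = 198q. Since 198 = 22·9, t = 9·(22q), so 9 ∣ t; and since 198 = 18·11, t = 11·(18q), so 11 ∣ t.

(⇐) This fails: take t = 99. Both 9 ∣ 99 and 11 ∣ 99, yet 99 is not a multiple of 198 (since 99 = 0·198 + 99), so 198 ∤ 99.

(⇒) holds; (⇐) fails.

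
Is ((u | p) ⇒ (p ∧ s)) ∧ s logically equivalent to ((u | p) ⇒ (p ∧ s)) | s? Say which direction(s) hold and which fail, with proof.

(→) Assume the antecedent. If s is true, ((u | p) ⇒ (p ∧ s)) | s reduces to true regardless of the other variables. If s is false, the antecedent cannot hold. Either way ((u | p) ⇒ (p ∧ s)) | s holds.

(←) This fails. Under s = F, u = F, p = F, the left side is false but the right side is true.

(⇒) holds; (⇐) fails.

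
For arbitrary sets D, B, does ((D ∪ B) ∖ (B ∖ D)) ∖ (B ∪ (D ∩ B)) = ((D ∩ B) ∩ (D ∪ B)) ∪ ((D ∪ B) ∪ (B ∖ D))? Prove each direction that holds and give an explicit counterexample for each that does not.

(⊆) Let x ∈ ((D ∪ B) ∖ (B ∖ D)) ∖ (B ∪ (D ∩ B)). Then x ∈ D and x ∉ B, from which x ∈ ((D ∩ B) ∩ (D ∪ B)) ∪ ((D ∪ B) ∪ (B ∖ D)).

(⊇) This inclusion fails. Take D = ∅, B = {1}; then 1 ∈ ((D ∩ B) ∩ (D ∪ B)) ∪ ((D ∪ B) ∪ (B ∖ D)) but 1 ∉ ((D ∪ B) ∖ (B ∖ D)) ∖ (B ∪ (D ∩ B)).

Only the forward inclusion holds.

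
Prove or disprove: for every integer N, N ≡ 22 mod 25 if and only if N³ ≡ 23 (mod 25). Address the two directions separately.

Both directions hold.

(→) Suppose N ≡ 22 mod 25. Write N = 25j + 22. Then (25j + 22)³ = 15625j³ + 41250j² + 36300j + 10648 = 25(625j³ + 1650j² + 1452j + 425) + 23, so N³ ≡ 23 (mod 25).

(←) Conversely, suppose N³ ≡ 23 (mod 25). The only residue r in {0, …, 24} with r³ ≡ 23 (mod 25) is r = 22, so N ≡ 22 (mod 25).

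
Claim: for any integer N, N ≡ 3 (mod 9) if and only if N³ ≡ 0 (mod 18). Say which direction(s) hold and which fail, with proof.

(⟹) This fails: take N = 3. Then 3 ≡ 3 (mod 9), but 3³ = 27 ≡ 9 (mod 18), not 0.

(⟸) This fails: take N = 0. Then 0³ = 0 ≡ 0 (mod 18), yet 0 ≡ 0 (mod 9), not 3.

Neither direction holds.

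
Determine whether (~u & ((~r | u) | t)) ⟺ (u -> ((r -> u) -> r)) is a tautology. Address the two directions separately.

(←) This fails. Under u = F, r = T, t = F, the left side is false but the right side is true.

(→) Assume the antecedent. If u is true, the antecedent cannot hold. If u is false, u -> ((r -> u) -> r) reduces to true regardless of the other variables. Either way u -> ((r -> u) -> r) holds.

(⇒) holds; (⇐) fails.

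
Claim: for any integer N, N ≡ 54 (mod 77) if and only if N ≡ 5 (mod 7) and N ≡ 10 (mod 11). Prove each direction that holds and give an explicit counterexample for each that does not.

(⟹) Suppose N ≡ 54 (mod 77); write N = 77j + 54. Since 7 ∣ 77, reducing mod 7 gives N ≡ 54 ≡ 5 (mod 7); since 11 ∣ 77, reducing mod 11 gives N ≡ 54 ≡ 10 (mod 11).

(⟸) Conversely, if N ≡ 5 (mod 7) and N ≡ 10 (mod 11), then by the Chinese remainder theorem N ≡ 54 (mod 77). This is exactly N ≡ 54 (mod 77).

Both directions hold.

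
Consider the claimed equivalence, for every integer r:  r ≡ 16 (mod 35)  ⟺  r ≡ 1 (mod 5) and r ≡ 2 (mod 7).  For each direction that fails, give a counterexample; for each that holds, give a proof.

(⟹) Suppose r ≡ 16 (mod 35); write r = 35j + 16. Since 5 ∣ 35, reducing mod 5 gives r ≡ 16 ≡ 1 (mod 5); since 7 ∣ 35, reducing mod 7 gives r ≡ 16 ≡ 2 (mod 7).

(⟸) Conversely, if r ≡ 1 (mod 5) and r ≡ 2 (mod 7), then by the Chinese remainder theorem r ≡ 16 (mod 35). This is exactly r ≡ 16 (mod 35).

Both directions hold; the statement is true.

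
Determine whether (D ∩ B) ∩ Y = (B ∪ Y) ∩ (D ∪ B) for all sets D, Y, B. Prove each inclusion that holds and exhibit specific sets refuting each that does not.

Reverse inclusion. This inclusion fails. Take D = {1}, Y = {1}, B = ∅; then 1 ∈ (B ∪ Y) ∩ (D ∪ B) but 1 ∉ (D ∩ B) ∩ Y.

Forward inclusion. Let x ∈ (D ∩ B) ∩ Y. Then x ∈ D ∩ Y ∩ B, from which x ∈ (B ∪ Y) ∩ (D ∪ B).

The sets are not equal: only the forward inclusion holds.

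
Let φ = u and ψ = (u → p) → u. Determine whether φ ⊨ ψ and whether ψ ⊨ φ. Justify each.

Converse. Assume the antecedent. If u is true, u reduces to true regardless of the other variables. If u is false, the antecedent cannot hold. Either way u holds.

Forward direction. Assume the antecedent. If u is true, (u → p) → u reduces to true regardless of the other variables. If u is false, the antecedent cannot hold. Either way (u → p) → u holds.

The biconditional holds.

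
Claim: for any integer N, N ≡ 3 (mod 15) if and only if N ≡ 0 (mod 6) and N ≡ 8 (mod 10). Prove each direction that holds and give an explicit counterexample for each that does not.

(⇐) If N ≡ 0 (mod 6) and N ≡ 8 (mod 10), then by the Chinese remainder theorem N ≡ 18 (mod 30). Since 18 ≡ 3 (mod 15) and 15 ∣ 30, we get N ≡ 3 (mod 15).

(⇒) This fails: N = 3 gives 3 ≡ 3 (mod 15) but 3 ≡ 3 (mod 6), so the conjunction on the right does not hold.

Only the converse holds.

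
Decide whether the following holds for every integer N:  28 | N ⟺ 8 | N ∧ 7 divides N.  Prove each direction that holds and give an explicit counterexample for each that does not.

(⟹) This fails: take N = 28. Certainly 28 ∣ 28, but 8 ∤ 28.

(⟸) Suppose 8 ∣ N and 7 ∣ N. Any common multiple of 8 and 7 is a multiple of their lcm; here gcd(8, 7) = 1, so lcm(8, 7) = 8·7 = 56, so 56 ∣ N. Since 28 ∣ 56, it follows that 28 ∣ N.

Only the converse holds.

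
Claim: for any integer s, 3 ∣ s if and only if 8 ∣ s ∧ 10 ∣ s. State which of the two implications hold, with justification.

Both directions fail.

[⇒] This fails: take s = 3. Certainly 3 ∣ 3, but 8 ∤ 3.

[⇐] This fails: take s = 40. Both 8 ∣ 40 and 10 ∣ 40, yet 40 is not a multiple of 3 (since 40 = 13·3 + 1), so 3 ∤ 40.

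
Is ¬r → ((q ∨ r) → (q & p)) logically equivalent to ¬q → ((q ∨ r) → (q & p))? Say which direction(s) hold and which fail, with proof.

Forward direction. This fails. Under q = F, r = T, p = F, the left side is true but the right side is false.

Converse. This fails. Under q = T, r = F, p = F, the left side is false but the right side is true.

Both directions fail.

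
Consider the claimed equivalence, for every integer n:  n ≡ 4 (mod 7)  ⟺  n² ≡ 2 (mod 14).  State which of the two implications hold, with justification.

Neither implication holds.

Forward direction. This fails: take n = 11. Then 11 ≡ 4 (mod 7), but 11² = 121 ≡ 9 (mod 14), not 2.

Converse. This fails: take n = 10. Then 10² = 100 ≡ 2 (mod 14), yet 10 ≡ 3 (mod 7), not 4.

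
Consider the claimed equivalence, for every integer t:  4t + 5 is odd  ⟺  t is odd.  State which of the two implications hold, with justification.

Only the converse holds.

(→) This fails: take t = 2. Then 4t + 5 = 13, which is odd, yet t = 2 is even, not odd.

(←) Suppose t is odd. Since 4 is even, 4t is even for every t, so 4t + 5 has the same parity as 5, which is odd. Hence 4t + 5 is odd.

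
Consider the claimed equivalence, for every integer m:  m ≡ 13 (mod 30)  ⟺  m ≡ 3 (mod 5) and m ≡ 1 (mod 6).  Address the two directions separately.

The biconditional holds.

(⟸) If m ≡ 3 (mod 5) and m ≡ 1 (mod 6), then by the Chinese remainder theorem m ≡ 13 (mod 30). This is exactly m ≡ 13 (mod 30).

(⟹) Suppose m ≡ 13 (mod 30); write m = 30j + 13. Since 5 ∣ 30, reducing mod 5 gives m ≡ 13 ≡ 3 (mod 5); since 6 ∣ 30, reducing mod 6 gives m ≡ 13 ≡ 1 (mod 6).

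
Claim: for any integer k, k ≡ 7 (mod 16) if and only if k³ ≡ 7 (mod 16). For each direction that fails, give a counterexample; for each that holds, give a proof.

Forward direction. Suppose k ≡ 7 (mod 16). Write k = 16j + 7. Then (16j + 7)³ = 4096j³ + 5376j² + 2352j + 343 = 16(256j³ + 336j² + 147j + 21) + 7, so k³ ≡ 7 (mod 16).

Converse. Suppose k³ ≡ 7 (mod 16). The only residue r in {0, …, 15} with r³ ≡ 7 (mod 16) is r = 7, so k ≡ 7 (mod 16).

The biconditional holds.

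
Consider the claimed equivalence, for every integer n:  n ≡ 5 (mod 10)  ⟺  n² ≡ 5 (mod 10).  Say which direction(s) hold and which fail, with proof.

(→) Suppose n ≡ 5 (mod 10). Write n = 10j + 5. Then (10j + 5)² = 100j² + 100j + 25 = 10(10j² + 10j + 2) + 5, so n² ≡ 5 (mod 10).

(←) For the converse, argue contrapositively. If n ≢ 5 (mod 10), then n is congruent to one of 0, 1, 2, 3, 4, 6, 7, 8, 9 modulo 10, and these give n² ≡ 0, 1, 4, 9, 6, 6, 9, 4, 1 respectively — never 5.

The biconditional holds.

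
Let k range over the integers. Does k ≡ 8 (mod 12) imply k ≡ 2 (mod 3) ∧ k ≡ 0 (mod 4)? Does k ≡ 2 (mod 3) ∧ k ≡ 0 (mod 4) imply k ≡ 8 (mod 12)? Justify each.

Both directions hold; the statement is true.

(⟹) Suppose k ≡ 8 (mod 12); write k = 12j + 8. Since 3 ∣ 12, reducing mod 3 gives k ≡ 8 ≡ 2 (mod 3); since 4 ∣ 12, reducing mod 4 gives k ≡ 8 ≡ 0 (mod 4).

(⟸) Conversely, if k ≡ 2 (mod 3) and k ≡ 0 (mod 4), then by the Chinese remainder theorem k ≡ 8 (mod 12). This is exactly k ≡ 8 (mod 12).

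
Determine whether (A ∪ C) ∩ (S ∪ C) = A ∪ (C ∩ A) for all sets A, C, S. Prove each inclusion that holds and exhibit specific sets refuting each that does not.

Forward inclusion. This inclusion fails. Take A = ∅, C = {1}, S = ∅; then 1 ∈ (A ∪ C) ∩ (S ∪ C) but 1 ∉ A ∪ (C ∩ A).

Reverse inclusion. This inclusion fails. Take A = {1}, C = ∅, S = ∅; then 1 ∈ A ∪ (C ∩ A) but 1 ∉ (A ∪ C) ∩ (S ∪ C).

Neither inclusion holds.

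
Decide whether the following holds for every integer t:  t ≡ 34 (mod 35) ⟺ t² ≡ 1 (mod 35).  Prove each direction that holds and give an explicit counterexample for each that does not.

Forward direction. Suppose t ≡ 34 (mod 35). Write t = 35j + 34. Then (35j + 34)² = 1225j² + 2380j + 1156 = 35(35j² + 68j + 33) + 1, so t² ≡ 1 (mod 35).

Converse. This fails: take t = 1. Then 1² = 1 ≡ 1 (mod 35), yet 1 ≡ 1 (mod 35), not 34.

The forward direction holds; the converse fails.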